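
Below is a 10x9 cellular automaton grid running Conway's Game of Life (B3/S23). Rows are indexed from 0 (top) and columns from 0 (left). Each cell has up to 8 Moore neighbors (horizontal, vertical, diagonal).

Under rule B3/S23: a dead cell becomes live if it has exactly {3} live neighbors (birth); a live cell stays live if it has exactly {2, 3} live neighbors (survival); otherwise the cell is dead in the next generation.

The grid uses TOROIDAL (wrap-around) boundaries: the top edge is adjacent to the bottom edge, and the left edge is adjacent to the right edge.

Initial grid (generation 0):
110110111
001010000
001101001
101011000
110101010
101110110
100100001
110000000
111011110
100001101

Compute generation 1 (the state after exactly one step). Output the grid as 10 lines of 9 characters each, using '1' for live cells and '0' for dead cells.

Simulating step by step:
Generation 0 (given above): 44 live cells
Generation 1: 26 live cells
(generation 1 grid is the final answer)

Answer: 011110100
000000100
001001000
100001000
100000010
000001110
000110010
000111110
001010010
000000000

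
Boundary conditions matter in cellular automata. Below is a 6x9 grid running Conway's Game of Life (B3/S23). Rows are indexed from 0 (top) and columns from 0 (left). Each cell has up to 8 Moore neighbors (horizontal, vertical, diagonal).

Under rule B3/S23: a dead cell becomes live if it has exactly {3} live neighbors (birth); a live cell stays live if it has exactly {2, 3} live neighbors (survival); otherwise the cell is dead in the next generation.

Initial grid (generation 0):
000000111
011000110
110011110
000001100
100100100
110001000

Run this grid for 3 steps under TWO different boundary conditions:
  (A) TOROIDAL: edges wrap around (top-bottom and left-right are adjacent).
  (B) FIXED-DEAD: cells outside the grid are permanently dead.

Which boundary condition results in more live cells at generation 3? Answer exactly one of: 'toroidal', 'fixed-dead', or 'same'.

Answer: toroidal

Derivation:
Under TOROIDAL boundary, generation 3:
000101010
000000000
000010011
001100100
001000010
011011100
Population = 16

Under FIXED-DEAD boundary, generation 3:
011000000
011100000
000100000
001110000
011000000
010000000
Population = 12

Comparison: toroidal=16, fixed-dead=12 -> toroidal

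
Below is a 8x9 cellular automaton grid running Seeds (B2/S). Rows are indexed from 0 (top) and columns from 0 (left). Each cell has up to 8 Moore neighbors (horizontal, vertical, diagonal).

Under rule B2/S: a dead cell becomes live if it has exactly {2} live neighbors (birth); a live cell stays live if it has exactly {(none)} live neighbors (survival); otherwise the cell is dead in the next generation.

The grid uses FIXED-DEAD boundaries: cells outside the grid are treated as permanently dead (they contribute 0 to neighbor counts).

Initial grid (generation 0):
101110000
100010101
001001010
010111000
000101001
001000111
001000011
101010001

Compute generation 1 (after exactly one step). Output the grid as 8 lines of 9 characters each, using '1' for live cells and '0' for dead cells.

Answer: 000000010
000000000
100000001
000000011
010000000
010011000
000001000
000000000

Derivation:
Simulating step by step:
Generation 0 (given above): 29 live cells
Generation 1: 10 live cells
(generation 1 grid is the final answer)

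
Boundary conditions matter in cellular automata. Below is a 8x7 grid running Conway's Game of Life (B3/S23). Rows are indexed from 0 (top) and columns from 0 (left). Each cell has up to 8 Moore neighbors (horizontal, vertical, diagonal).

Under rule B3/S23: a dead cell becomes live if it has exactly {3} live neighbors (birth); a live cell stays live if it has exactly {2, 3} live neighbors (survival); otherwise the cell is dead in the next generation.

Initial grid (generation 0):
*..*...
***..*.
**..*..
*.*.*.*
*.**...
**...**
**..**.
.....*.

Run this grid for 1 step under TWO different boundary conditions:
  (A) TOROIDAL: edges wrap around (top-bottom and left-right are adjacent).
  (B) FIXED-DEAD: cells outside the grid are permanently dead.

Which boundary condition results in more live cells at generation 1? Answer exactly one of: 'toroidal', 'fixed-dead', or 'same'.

Answer: fixed-dead

Derivation:
Under TOROIDAL boundary, generation 1:
*.*.*..
..***..
....*..
..*.***
..***..
...*.*.
.*..*..
**...*.
Population = 21

Under FIXED-DEAD boundary, generation 1:
*.*....
..***..
....*..
*.*.**.
*.***.*
...*.**
**..*..
....**.
Population = 23

Comparison: toroidal=21, fixed-dead=23 -> fixed-dead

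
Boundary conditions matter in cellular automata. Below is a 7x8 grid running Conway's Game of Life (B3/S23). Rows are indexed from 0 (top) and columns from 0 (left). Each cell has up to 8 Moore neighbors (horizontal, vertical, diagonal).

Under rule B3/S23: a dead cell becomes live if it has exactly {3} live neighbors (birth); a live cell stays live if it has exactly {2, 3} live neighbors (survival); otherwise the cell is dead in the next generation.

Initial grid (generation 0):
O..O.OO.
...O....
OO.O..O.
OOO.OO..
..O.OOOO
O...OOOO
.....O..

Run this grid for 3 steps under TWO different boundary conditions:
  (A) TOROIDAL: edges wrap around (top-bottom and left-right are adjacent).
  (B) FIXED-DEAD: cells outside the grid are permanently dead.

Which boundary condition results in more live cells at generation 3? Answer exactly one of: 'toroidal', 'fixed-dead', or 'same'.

Under TOROIDAL boundary, generation 3:
..O..OO.
...OO...
..O....O
OO......
........
........
.O...OOO
Population = 13

Under FIXED-DEAD boundary, generation 3:
.OOOOOO.
O.OO..O.
O.OOOO..
O....OOO
......OO
...OO.OO
...OOO..
Population = 28

Comparison: toroidal=13, fixed-dead=28 -> fixed-dead

Answer: fixed-dead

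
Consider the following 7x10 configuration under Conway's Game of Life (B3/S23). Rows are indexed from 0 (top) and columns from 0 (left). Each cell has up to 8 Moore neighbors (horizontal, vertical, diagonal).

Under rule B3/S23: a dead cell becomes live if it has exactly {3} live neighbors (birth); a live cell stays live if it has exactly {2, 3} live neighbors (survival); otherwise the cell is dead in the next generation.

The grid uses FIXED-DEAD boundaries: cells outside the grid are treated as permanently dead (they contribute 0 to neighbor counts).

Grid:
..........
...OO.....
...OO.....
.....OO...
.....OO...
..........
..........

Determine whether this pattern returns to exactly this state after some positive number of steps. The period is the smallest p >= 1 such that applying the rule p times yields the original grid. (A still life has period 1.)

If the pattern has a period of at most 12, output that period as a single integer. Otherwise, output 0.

Simulating and comparing each generation to the original:
Gen 0 (original, given above): 8 live cells
Gen 1: 6 live cells, differs from original
Gen 2: 8 live cells, MATCHES original -> period = 2

Answer: 2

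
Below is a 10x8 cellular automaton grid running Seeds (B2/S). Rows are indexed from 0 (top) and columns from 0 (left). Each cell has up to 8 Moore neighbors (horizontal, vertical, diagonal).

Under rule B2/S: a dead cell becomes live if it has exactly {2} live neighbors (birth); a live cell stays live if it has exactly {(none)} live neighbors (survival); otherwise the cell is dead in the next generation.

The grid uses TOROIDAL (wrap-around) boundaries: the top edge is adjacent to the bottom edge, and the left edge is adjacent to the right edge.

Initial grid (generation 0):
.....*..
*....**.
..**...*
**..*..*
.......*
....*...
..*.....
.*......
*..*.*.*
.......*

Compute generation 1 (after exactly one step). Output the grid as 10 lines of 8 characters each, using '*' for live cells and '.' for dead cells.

Answer: *...*...
.***....
........
........
.*.****.
...*....
.*.*....
...**.**
.**.*...
.....*..

Derivation:
Simulating step by step:
Generation 0 (given above): 20 live cells
Generation 1: 21 live cells
(generation 1 grid is the final answer)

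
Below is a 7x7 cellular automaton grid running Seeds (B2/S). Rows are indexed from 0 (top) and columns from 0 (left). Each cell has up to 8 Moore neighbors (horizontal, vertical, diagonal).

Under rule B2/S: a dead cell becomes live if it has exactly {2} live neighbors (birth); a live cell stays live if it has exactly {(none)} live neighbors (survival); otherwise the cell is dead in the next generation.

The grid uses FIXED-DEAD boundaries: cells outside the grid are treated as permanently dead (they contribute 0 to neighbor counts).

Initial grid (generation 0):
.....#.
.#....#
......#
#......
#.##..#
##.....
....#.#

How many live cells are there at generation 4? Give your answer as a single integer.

Simulating step by step:
Generation 0 (given above): 13 live cells
Generation 1: 13 live cells
......#
.......
##...#.
..##.##
.......
....#.#
##...#.
Generation 2: 11 live cells
.......
##...##
...#...
#......
..#....
##.....
....#.#
Generation 3: 19 live cells
##...##
..#.#..
..#.###
.###...
.......
..##.#.
##...#.
Generation 4: 9 live cells
..###..
#......
.......
......#
.......
#.....#
...#..#
Population at generation 4: 9

Answer: 9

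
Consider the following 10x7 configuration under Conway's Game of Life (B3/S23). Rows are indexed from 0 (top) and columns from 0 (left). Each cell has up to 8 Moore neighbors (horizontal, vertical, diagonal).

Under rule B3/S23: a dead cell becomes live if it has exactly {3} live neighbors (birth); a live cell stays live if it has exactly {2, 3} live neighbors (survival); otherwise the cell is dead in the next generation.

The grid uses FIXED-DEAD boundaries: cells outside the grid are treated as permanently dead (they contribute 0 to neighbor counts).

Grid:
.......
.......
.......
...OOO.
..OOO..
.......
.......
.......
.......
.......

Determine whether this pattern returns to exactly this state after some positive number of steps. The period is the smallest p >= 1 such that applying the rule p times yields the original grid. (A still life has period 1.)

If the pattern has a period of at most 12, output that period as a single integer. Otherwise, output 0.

Answer: 2

Derivation:
Simulating and comparing each generation to the original:
Gen 0 (original, given above): 6 live cells
Gen 1: 6 live cells, differs from original
Gen 2: 6 live cells, MATCHES original -> period = 2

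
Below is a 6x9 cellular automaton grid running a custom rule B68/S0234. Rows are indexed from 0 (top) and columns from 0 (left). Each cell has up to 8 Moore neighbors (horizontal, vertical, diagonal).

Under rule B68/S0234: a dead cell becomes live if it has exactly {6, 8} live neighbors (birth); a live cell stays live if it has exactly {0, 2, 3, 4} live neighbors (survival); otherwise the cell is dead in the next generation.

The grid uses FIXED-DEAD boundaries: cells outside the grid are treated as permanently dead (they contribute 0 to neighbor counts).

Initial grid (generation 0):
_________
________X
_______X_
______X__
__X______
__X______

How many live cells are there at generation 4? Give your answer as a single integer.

Answer: 1

Derivation:
Simulating step by step:
Generation 0 (given above): 5 live cells
Generation 1: 1 live cells
_________
_________
_______X_
_________
_________
_________
Generation 2: 1 live cells
_________
_________
_______X_
_________
_________
_________
Generation 3: 1 live cells
_________
_________
_______X_
_________
_________
_________
Generation 4: 1 live cells
_________
_________
_______X_
_________
_________
_________
Population at generation 4: 1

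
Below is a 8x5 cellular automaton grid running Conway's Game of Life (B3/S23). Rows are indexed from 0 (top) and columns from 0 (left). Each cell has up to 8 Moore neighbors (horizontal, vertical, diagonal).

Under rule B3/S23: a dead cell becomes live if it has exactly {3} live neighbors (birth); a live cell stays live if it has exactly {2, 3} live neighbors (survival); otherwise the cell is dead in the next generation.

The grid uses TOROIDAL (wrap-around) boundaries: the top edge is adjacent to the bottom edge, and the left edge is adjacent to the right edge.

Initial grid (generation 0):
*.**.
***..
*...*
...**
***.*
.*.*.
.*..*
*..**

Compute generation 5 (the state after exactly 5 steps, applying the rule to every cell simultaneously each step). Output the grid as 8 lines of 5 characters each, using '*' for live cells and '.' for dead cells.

Answer: .....
.....
..**.
.....
.....
.....
.....
.....

Derivation:
Simulating step by step:
Generation 0 (given above): 21 live cells
Generation 1: 6 live cells
.....
..*..
..*..
..*..
.*...
...*.
.*...
.....
Generation 2: 7 live cells
.....
.....
.***.
.**..
..*..
..*..
.....
.....
Generation 3: 5 live cells
.....
..*..
.*.*.
.....
..**.
.....
.....
.....
Generation 4: 3 live cells
.....
..*..
..*..
...*.
.....
.....
.....
.....
Generation 5: 2 live cells
(generation 5 grid is the final answer)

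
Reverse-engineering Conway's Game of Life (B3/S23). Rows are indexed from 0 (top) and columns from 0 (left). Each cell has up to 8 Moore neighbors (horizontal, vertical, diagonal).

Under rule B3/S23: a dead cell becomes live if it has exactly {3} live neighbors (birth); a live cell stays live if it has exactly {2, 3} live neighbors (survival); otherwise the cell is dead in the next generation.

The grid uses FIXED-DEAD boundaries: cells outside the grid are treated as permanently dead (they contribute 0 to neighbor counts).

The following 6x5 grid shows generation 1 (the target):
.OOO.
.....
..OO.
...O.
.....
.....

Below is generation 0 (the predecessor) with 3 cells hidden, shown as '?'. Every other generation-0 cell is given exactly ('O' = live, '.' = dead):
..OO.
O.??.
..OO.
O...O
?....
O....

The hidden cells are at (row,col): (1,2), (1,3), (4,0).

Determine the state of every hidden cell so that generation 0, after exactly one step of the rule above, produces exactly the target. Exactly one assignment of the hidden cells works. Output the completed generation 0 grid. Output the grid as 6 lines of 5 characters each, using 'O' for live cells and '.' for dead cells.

Hidden generation-0 cells (in order): (1,2), (1,3), (4,0).
A hidden cell only influences target cells in its own 3x3 neighborhood. Try each of the 2^3 = 8 assignments, step the completed generation 0 forward once under B3/S23, and compare with the target:
  (1,2)=. (1,3)=. (4,0)=. -> step gives (0,1)='.' but target has 'O' -> reject
  (1,2)=. (1,3)=. (4,0)=O -> step gives (0,1)='.' but target has 'O' -> reject
  (1,2)=. (1,3)=O (4,0)=. -> step gives (0,1)='.' but target has 'O' -> reject
  (1,2)=. (1,3)=O (4,0)=O -> step gives (0,1)='.' but target has 'O' -> reject
  (1,2)=O (1,3)=. (4,0)=. -> step reproduces the target at every cell -> ACCEPT
  (1,2)=O (1,3)=. (4,0)=O -> step gives (3,1)='O' but target has '.' -> reject
  (1,2)=O (1,3)=O (4,0)=. -> step gives (1,4)='O' but target has '.' -> reject
  (1,2)=O (1,3)=O (4,0)=O -> step gives (1,4)='O' but target has '.' -> reject
Unique solution: (1,2)=live, (1,3)=dead, (4,0)=dead.
Check: live-neighbor counts of every cell in the completed generation 0:
13221
04452
24232
02231
22011
01000
Applying B3/S23 to generation 0 with these counts gives:
.OOO.
.....
..OO.
...O.
.....
.....
which matches the target exactly.

Answer: ..OO.
O.O..
..OO.
O...O
.....
O....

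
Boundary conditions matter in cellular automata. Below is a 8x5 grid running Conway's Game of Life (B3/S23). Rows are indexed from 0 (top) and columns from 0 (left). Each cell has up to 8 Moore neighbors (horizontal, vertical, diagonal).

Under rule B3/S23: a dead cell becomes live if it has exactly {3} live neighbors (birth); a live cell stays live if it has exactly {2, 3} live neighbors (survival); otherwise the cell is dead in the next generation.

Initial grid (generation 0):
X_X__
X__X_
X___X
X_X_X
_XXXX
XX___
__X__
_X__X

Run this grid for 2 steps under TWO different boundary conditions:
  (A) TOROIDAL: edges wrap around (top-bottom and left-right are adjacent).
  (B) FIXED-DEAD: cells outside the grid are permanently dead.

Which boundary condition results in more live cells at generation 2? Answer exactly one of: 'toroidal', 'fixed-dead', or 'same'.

Under TOROIDAL boundary, generation 2:
X____
_XXX_
_____
_____
_____
_____
__X__
X____
Population = 6

Under FIXED-DEAD boundary, generation 2:
_____
XX___
X___X
_X__X
_X_X_
_X___
_X___
_____
Population = 10

Comparison: toroidal=6, fixed-dead=10 -> fixed-dead

Answer: fixed-dead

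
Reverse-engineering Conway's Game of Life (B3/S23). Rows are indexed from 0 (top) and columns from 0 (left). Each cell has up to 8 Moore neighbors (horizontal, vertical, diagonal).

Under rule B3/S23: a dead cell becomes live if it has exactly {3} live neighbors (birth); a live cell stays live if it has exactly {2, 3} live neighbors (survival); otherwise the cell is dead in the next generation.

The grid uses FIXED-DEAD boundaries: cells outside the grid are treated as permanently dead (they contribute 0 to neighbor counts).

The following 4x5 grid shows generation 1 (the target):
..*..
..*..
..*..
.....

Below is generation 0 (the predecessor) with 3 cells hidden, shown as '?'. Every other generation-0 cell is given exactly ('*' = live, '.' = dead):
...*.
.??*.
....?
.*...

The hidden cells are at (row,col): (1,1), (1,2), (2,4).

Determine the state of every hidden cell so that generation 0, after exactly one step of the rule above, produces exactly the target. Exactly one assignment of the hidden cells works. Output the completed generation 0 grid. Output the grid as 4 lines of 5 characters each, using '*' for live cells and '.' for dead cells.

Hidden generation-0 cells (in order): (1,1), (1,2), (2,4).
A hidden cell only influences target cells in its own 3x3 neighborhood. Try each of the 2^3 = 8 assignments, step the completed generation 0 forward once under B3/S23, and compare with the target:
  (1,1)=. (1,2)=. (2,4)=. -> step gives (0,2)='.' but target has '*' -> reject
  (1,1)=. (1,2)=. (2,4)=* -> step gives (0,2)='.' but target has '*' -> reject
  (1,1)=. (1,2)=* (2,4)=. -> step gives (0,3)='*' but target has '.' -> reject
  (1,1)=. (1,2)=* (2,4)=* -> step gives (0,3)='*' but target has '.' -> reject
  (1,1)=* (1,2)=. (2,4)=. -> step reproduces the target at every cell -> ACCEPT
  (1,1)=* (1,2)=. (2,4)=* -> step gives (1,3)='*' but target has '.' -> reject
  (1,1)=* (1,2)=* (2,4)=. -> step gives (0,2)='.' but target has '*' -> reject
  (1,1)=* (1,2)=* (2,4)=* -> step gives (0,2)='.' but target has '*' -> reject
Unique solution: (1,1)=live, (1,2)=dead, (2,4)=dead.
Check: live-neighbor counts of every cell in the completed generation 0:
11312
10312
22311
10100
Applying B3/S23 to generation 0 with these counts gives:
..*..
..*..
..*..
.....
which matches the target exactly.

Answer: ...*.
.*.*.
.....
.*...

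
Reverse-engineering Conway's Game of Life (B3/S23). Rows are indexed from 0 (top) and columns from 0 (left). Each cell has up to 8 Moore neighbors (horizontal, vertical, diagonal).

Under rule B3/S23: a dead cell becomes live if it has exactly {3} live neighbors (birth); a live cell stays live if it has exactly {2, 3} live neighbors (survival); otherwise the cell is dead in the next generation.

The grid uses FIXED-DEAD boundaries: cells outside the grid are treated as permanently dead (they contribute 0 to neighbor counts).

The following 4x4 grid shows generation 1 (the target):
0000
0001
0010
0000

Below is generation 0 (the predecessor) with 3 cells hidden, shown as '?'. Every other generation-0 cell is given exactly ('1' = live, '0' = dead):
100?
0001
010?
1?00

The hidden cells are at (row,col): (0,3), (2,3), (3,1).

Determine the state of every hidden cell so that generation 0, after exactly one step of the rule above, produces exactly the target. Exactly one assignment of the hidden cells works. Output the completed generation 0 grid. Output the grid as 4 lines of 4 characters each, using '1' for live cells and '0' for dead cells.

Answer: 1001
0001
0101
1000

Derivation:
Hidden generation-0 cells (in order): (0,3), (2,3), (3,1).
A hidden cell only influences target cells in its own 3x3 neighborhood. Try each of the 2^3 = 8 assignments, step the completed generation 0 forward once under B3/S23, and compare with the target:
  (0,3)=0 (2,3)=0 (3,1)=0 -> step gives (1,3)='0' but target has '1' -> reject
  (0,3)=0 (2,3)=0 (3,1)=1 -> step gives (1,3)='0' but target has '1' -> reject
  (0,3)=0 (2,3)=1 (3,1)=0 -> step gives (1,2)='1' but target has '0' -> reject
  (0,3)=0 (2,3)=1 (3,1)=1 -> step gives (1,2)='1' but target has '0' -> reject
  (0,3)=1 (2,3)=0 (3,1)=0 -> step gives (1,2)='1' but target has '0' -> reject
  (0,3)=1 (2,3)=0 (3,1)=1 -> step gives (1,2)='1' but target has '0' -> reject
  (0,3)=1 (2,3)=1 (3,1)=0 -> step reproduces the target at every cell -> ACCEPT
  (0,3)=1 (2,3)=1 (3,1)=1 -> step gives (2,0)='1' but target has '0' -> reject
Unique solution: (0,3)=live, (2,3)=live, (3,1)=dead.
Check: live-neighbor counts of every cell in the completed generation 0:
0121
2242
2131
1221
Applying B3/S23 to generation 0 with these counts gives:
0000
0001
0010
0000
which matches the target exactly.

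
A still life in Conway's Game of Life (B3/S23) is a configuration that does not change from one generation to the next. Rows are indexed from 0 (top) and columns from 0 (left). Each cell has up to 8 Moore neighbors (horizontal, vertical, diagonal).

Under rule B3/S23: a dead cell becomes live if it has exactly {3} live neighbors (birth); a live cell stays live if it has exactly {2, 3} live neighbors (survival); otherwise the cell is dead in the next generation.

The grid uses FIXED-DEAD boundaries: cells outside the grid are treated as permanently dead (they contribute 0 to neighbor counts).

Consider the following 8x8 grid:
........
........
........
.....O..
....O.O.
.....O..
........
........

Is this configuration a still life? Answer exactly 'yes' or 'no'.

Compute generation 1 and compare to generation 0 (given above):
Generation 1:
........
........
........
.....O..
....O.O.
.....O..
........
........
The grids are IDENTICAL -> still life.

Answer: yes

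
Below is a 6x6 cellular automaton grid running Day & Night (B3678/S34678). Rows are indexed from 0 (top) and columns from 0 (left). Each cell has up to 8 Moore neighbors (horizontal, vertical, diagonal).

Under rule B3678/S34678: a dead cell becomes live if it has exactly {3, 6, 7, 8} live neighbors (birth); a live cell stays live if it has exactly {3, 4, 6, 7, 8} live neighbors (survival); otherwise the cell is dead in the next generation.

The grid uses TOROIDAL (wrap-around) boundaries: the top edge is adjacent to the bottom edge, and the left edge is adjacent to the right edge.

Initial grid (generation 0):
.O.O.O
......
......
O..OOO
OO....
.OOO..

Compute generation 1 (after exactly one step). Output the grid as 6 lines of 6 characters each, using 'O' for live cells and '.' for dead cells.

Simulating step by step:
Generation 0 (given above): 12 live cells
Generation 1: 11 live cells
(generation 1 grid is the final answer)

Answer: O...O.
......
....OO
OO...O
OO....
.O..O.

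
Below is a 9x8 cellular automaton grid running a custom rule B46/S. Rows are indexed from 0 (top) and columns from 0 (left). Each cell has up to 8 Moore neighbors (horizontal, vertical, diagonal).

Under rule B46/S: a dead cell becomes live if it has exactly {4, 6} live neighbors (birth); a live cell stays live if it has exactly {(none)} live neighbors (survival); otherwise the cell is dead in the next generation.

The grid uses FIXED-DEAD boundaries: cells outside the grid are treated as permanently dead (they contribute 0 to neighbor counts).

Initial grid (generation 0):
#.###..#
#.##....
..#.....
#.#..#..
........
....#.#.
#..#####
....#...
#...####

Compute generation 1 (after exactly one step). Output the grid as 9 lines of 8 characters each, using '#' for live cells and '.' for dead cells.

Simulating step by step:
Generation 0 (given above): 26 live cells
Generation 1: 5 live cells
(generation 1 grid is the final answer)

Answer: .#......
........
...#....
........
........
........
........
...#..##
........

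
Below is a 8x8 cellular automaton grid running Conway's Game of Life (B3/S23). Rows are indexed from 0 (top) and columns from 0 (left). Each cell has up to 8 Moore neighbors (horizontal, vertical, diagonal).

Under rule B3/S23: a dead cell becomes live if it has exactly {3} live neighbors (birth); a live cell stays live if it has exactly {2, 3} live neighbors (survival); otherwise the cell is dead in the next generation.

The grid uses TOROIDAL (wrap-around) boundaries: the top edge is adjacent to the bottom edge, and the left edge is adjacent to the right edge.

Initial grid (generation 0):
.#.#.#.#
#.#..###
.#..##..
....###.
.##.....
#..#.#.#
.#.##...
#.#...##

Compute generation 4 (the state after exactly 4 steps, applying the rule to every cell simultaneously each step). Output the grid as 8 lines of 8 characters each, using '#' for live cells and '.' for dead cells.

Answer: #.##....
...#....
..#...#.
.#.....#
#......#
.##...##
.##...#.
......#.

Derivation:
Simulating step by step:
Generation 0 (given above): 28 live cells
Generation 1: 28 live cells
...###..
..##...#
##.#....
.####.#.
####...#
#..#....
.#.###..
.....###
Generation 2: 17 live cells
..##.#.#
##......
#......#
....#...
.......#
.......#
#.##.#.#
..#.....
Generation 3: 20 live cells
#.##....
.##...#.
##.....#
#......#
........
.......#
####..##
#......#
Generation 4: 18 live cells
(generation 4 grid is the final answer)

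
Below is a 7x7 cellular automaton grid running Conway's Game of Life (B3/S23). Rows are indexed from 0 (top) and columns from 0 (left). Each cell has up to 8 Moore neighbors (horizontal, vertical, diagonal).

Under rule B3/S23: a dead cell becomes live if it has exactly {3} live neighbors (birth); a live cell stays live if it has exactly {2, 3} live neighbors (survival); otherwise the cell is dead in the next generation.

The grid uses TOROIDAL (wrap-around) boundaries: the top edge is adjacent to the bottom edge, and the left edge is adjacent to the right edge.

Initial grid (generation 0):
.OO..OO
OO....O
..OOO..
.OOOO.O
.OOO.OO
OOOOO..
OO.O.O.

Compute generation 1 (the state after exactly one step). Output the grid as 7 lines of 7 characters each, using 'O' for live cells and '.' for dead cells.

Answer: ....OO.
....O.O
....O.O
......O
......O
.......
.....O.

Derivation:
Simulating step by step:
Generation 0 (given above): 29 live cells
Generation 1: 9 live cells
(generation 1 grid is the final answer)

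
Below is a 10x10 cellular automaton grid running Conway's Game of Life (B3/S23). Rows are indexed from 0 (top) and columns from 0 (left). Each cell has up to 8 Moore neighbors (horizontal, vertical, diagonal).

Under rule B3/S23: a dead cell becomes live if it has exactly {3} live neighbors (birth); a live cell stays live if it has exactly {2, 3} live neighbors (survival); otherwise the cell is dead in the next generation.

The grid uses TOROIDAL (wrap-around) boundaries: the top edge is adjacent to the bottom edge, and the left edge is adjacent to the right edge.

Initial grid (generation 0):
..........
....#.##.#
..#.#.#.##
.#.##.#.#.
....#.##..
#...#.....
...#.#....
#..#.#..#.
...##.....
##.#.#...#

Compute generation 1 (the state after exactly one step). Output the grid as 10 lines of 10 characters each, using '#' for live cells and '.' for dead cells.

Simulating step by step:
Generation 0 (given above): 32 live cells
Generation 1: 37 live cells
(generation 1 grid is the final answer)

Answer: ....###.##
...#..##.#
#.#.#.#..#
..#.#.#.##
....#.##..
...##.#...
...#.#...#
..##.#....
.#.#.#....
#.##......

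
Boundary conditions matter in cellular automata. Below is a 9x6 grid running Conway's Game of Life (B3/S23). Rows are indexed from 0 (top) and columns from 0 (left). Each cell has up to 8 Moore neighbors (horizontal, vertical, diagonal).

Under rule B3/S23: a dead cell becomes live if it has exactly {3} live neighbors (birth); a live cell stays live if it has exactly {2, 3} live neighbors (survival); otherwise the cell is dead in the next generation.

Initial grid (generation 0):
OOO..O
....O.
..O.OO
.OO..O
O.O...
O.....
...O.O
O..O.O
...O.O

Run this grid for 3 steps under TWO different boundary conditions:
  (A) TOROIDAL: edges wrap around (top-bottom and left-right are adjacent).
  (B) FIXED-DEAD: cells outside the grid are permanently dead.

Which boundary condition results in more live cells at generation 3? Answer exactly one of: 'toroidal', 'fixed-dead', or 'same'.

Answer: toroidal

Derivation:
Under TOROIDAL boundary, generation 3:
O.....
.....O
.O....
..O...
.OOO..
.O....
O.O.OO
.OOO..
..O.O.
Population = 17

Under FIXED-DEAD boundary, generation 3:
......
.OOO..
.OO...
....O.
.OOOO.
.O.O..
......
......
......
Population = 12

Comparison: toroidal=17, fixed-dead=12 -> toroidal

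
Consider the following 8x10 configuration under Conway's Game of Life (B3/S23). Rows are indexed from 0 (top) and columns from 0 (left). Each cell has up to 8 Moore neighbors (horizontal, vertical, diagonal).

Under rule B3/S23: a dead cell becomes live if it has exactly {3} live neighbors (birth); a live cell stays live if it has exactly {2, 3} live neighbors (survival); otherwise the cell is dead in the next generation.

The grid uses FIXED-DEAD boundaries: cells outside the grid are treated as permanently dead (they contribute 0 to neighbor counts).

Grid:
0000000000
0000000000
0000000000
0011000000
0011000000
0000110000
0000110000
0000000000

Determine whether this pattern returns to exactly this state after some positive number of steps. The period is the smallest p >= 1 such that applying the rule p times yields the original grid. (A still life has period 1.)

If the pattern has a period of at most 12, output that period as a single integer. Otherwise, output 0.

Answer: 2

Derivation:
Simulating and comparing each generation to the original:
Gen 0 (original, given above): 8 live cells
Gen 1: 6 live cells, differs from original
Gen 2: 8 live cells, MATCHES original -> period = 2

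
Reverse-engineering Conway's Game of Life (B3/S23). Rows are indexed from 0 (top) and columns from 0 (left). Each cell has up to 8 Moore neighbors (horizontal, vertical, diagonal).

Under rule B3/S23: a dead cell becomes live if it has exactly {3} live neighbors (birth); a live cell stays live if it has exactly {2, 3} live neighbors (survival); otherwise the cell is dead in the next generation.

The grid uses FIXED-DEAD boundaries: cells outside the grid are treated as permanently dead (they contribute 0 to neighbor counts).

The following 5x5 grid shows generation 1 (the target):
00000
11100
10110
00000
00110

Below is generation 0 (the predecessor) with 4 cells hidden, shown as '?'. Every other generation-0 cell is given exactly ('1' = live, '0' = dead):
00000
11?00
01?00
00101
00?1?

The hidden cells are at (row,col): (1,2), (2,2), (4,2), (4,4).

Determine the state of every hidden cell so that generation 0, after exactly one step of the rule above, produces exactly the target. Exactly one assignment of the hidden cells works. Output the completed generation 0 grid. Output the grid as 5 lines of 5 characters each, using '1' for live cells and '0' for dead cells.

Hidden generation-0 cells (in order): (1,2), (2,2), (4,2), (4,4).
A hidden cell only influences target cells in its own 3x3 neighborhood. Try each of the 2^4 = 16 assignments, step the completed generation 0 forward once under B3/S23, and compare with the target:
  (1,2)=0 (2,2)=0 (4,2)=0 (4,4)=0 -> step gives (1,2)='0' but target has '1' -> reject
  (1,2)=0 (2,2)=0 (4,2)=0 (4,4)=1 -> step gives (1,2)='0' but target has '1' -> reject
  (1,2)=0 (2,2)=0 (4,2)=1 (4,4)=0 -> step gives (1,2)='0' but target has '1' -> reject
  (1,2)=0 (2,2)=0 (4,2)=1 (4,4)=1 -> step gives (1,2)='0' but target has '1' -> reject
  (1,2)=0 (2,2)=1 (4,2)=0 (4,4)=0 -> step gives (3,1)='1' but target has '0' -> reject
  (1,2)=0 (2,2)=1 (4,2)=0 (4,4)=1 -> step gives (3,1)='1' but target has '0' -> reject
  (1,2)=0 (2,2)=1 (4,2)=1 (4,4)=0 -> step reproduces the target at every cell -> ACCEPT
  (1,2)=0 (2,2)=1 (4,2)=1 (4,4)=1 -> step gives (3,4)='1' but target has '0' -> reject
  (1,2)=1 (2,2)=0 (4,2)=0 (4,4)=0 -> step gives (0,1)='1' but target has '0' -> reject
  (1,2)=1 (2,2)=0 (4,2)=0 (4,4)=1 -> step gives (0,1)='1' but target has '0' -> reject
  (1,2)=1 (2,2)=0 (4,2)=1 (4,4)=0 -> step gives (0,1)='1' but target has '0' -> reject
  (1,2)=1 (2,2)=0 (4,2)=1 (4,4)=1 -> step gives (0,1)='1' but target has '0' -> reject
  (1,2)=1 (2,2)=1 (4,2)=0 (4,4)=0 -> step gives (0,1)='1' but target has '0' -> reject
  (1,2)=1 (2,2)=1 (4,2)=0 (4,4)=1 -> step gives (0,1)='1' but target has '0' -> reject
  (1,2)=1 (2,2)=1 (4,2)=1 (4,4)=0 -> step gives (0,1)='1' but target has '0' -> reject
  (1,2)=1 (2,2)=1 (4,2)=1 (4,4)=1 -> step gives (0,1)='1' but target has '0' -> reject
Unique solution: (1,2)=dead, (2,2)=live, (4,2)=live, (4,4)=dead.
Check: live-neighbor counts of every cell in the completed generation 0:
22100
23310
34331
14451
02232
Applying B3/S23 to generation 0 with these counts gives:
00000
11100
10110
00000
00110
which matches the target exactly.

Answer: 00000
11000
01100
00101
00110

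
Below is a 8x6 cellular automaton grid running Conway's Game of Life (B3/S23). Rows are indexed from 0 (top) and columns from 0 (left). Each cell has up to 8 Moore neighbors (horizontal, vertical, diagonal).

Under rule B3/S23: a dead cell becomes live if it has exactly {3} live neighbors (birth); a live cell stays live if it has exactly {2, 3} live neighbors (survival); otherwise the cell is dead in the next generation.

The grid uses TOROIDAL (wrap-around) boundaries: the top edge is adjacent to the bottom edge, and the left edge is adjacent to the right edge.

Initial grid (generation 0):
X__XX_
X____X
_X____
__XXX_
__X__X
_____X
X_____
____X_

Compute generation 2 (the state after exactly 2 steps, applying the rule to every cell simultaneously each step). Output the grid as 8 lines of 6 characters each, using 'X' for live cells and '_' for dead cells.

Simulating step by step:
Generation 0 (given above): 14 live cells
Generation 1: 24 live cells
X__XX_
XX__XX
XXXXXX
_XXXX_
__X__X
X____X
_____X
___XX_
Generation 2: 11 live cells
(generation 2 grid is the final answer)

Answer: XXX___
______
______
______
__X__X
X___XX
X____X
___X__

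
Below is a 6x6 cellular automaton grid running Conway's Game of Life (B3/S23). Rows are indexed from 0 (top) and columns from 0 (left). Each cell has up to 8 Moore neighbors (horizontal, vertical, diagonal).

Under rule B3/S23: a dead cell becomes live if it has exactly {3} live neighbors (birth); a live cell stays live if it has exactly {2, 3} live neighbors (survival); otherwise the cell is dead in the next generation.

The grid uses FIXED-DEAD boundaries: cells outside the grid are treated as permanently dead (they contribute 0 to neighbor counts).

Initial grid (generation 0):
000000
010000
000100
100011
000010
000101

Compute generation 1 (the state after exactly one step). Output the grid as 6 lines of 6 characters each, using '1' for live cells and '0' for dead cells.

Simulating step by step:
Generation 0 (given above): 8 live cells
Generation 1: 6 live cells
(generation 1 grid is the final answer)

Answer: 000000
000000
000010
000111
000100
000010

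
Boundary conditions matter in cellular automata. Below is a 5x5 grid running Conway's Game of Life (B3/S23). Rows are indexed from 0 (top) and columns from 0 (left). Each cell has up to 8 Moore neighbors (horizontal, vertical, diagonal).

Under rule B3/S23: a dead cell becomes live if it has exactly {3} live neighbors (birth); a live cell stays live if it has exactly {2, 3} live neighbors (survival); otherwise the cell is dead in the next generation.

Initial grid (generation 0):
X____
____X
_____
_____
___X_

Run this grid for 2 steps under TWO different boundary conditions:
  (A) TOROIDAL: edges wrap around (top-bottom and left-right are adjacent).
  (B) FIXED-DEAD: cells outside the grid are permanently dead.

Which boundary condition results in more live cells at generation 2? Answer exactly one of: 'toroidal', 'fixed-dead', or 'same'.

Answer: same

Derivation:
Under TOROIDAL boundary, generation 2:
_____
_____
_____
_____
_____
Population = 0

Under FIXED-DEAD boundary, generation 2:
_____
_____
_____
_____
_____
Population = 0

Comparison: toroidal=0, fixed-dead=0 -> same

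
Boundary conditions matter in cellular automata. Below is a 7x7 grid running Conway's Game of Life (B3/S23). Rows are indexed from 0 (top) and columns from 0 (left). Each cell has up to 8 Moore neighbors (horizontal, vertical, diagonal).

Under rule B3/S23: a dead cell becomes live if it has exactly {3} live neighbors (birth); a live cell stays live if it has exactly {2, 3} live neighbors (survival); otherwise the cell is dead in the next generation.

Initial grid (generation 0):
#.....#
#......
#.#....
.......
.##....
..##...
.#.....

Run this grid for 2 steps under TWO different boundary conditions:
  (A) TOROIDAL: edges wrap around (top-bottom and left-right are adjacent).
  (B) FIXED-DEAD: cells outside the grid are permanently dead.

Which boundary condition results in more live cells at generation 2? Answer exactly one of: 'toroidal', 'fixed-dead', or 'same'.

Under TOROIDAL boundary, generation 2:
..#...#
......#
.#.....
...#...
.#.#...
#..#...
..#...#
Population = 11

Under FIXED-DEAD boundary, generation 2:
.......
.......
.#.....
...#...
.#.#...
.#.#...
.......
Population = 6

Comparison: toroidal=11, fixed-dead=6 -> toroidal

Answer: toroidal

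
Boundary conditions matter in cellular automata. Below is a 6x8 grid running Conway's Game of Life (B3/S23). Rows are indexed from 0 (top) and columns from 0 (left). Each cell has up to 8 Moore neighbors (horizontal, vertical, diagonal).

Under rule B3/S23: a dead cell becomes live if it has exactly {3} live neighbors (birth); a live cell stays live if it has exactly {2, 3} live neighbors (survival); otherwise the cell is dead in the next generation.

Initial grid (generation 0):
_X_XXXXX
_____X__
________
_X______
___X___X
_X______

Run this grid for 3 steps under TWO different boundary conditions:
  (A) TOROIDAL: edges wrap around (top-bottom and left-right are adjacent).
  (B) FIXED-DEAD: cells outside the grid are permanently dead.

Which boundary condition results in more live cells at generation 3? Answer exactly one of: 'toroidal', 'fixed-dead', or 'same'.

Answer: toroidal

Derivation:
Under TOROIDAL boundary, generation 3:
X_XX___X
____XXX_
_____X__
________
________
X_XXX_XX
Population = 14

Under FIXED-DEAD boundary, generation 3:
____X_X_
____X_X_
_____X__
________
________
________
Population = 5

Comparison: toroidal=14, fixed-dead=5 -> toroidal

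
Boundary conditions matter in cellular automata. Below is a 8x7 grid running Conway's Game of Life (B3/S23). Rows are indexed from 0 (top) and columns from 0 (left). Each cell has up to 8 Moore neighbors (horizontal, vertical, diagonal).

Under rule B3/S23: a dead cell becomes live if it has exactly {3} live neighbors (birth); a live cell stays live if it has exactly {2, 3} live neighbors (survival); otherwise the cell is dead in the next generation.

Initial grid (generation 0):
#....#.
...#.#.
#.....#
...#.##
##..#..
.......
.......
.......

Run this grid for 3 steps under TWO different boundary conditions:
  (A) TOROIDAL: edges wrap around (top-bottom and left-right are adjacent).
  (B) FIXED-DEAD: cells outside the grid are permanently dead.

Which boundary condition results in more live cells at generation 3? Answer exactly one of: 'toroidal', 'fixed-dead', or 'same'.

Under TOROIDAL boundary, generation 3:
....#.#
##..##.
##..###
.#...##
#...#.#
#....##
.......
.......
Population = 20

Under FIXED-DEAD boundary, generation 3:
.....#.
.....#.
.......
.......
.......
.......
.......
.......
Population = 2

Comparison: toroidal=20, fixed-dead=2 -> toroidal

Answer: toroidal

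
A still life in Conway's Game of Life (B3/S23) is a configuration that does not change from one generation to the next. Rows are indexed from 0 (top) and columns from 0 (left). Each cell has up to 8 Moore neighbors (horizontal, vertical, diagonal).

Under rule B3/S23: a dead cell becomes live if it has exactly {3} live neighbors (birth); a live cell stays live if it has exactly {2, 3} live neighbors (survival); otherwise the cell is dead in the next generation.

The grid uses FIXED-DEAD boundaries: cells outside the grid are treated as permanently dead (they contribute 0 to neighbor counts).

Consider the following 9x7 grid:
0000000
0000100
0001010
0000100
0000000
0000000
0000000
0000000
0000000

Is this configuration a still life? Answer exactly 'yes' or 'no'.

Answer: yes

Derivation:
Compute generation 1 and compare to generation 0 (given above):
Generation 1:
0000000
0000100
0001010
0000100
0000000
0000000
0000000
0000000
0000000
The grids are IDENTICAL -> still life.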